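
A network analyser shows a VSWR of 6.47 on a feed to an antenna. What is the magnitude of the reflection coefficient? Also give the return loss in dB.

|Γ| ≈ 0.732; return loss ≈ 2.71 dB

|Γ| = (S − 1)/(S + 1) = (6.47 − 1)/(6.47 + 1) = 5.47/7.47
RL = −20·log₁₀|Γ| = −20·log₁₀(0.732)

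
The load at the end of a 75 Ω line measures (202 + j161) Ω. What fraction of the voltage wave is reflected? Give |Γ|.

Γ = (Z_L − Z_0)/(Z_L + Z_0) = (127 + j161)/(277 + j161)
|Γ| = 205/320

|Γ| ≈ 0.64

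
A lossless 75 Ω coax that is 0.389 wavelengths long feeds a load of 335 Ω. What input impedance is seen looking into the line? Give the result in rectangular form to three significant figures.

Z_in ≈ 38 + j79.4 Ω

βl = 2π × 0.389 = 140°
tan(βl) = tan(140°) = -0.838
Z_in = Z_0·(Z_L + jZ_0·tanβl)/(Z_0 + jZ_L·tanβl)
     = 75·(335 − j62.8)/(75 − j281)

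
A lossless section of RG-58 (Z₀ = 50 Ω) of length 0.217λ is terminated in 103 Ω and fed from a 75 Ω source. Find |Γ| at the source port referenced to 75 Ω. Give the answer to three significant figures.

|Γ| ≈ 0.503

βl = 2π × 0.217 = 78.1°
tan(βl) = 4.75
Z_in = Z_0·(Z_L + jZ_0·tanβl)/(Z_0 + jZ_L·tanβl) = 25.1 − j7.96 Ω
Γ_s = (Z_in − Z_s)/(Z_in + Z_s) = (-49.9 − j7.96)/(100 − j7.96), |Γ_s| = 0.503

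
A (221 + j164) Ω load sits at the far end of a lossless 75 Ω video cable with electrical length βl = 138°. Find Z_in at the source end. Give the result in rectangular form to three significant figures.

Z_in ≈ 25.2 + j55.1 Ω

tan(βl) = tan(138°) = -0.9
Z_in = Z_0·(Z_L + jZ_0·tanβl)/(Z_0 + jZ_L·tanβl)
     = 75·(221 + j96.5)/(223 − j199)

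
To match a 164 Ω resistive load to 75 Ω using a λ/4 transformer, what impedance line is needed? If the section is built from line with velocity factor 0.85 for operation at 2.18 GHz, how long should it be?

Z_qwt = √(Z_0·R_L) = √(75 × 164) = √12300
λ = 0.85·c/f = 0.117 m, so l = λ/4 = 0.0292 m

Z_qwt ≈ 111 Ω; length ≈ 2.92 cm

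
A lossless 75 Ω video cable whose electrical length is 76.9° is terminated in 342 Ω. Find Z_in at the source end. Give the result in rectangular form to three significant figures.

tan(βl) = tan(76.9°) = 4.3
Z_in = Z_0·(Z_L + jZ_0·tanβl)/(Z_0 + jZ_L·tanβl)
     = 75·(342 + j322)/(75 + j1470)

Z_in ≈ 17.3 − j16.6 Ω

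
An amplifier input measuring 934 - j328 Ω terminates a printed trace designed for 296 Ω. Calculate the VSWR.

VSWR ≈ 3.58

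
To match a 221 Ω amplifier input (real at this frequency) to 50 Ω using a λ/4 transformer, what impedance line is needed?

Z_qwt = √(Z_0·R_L) = √(50 × 221) = √11050

Z_qwt ≈ 105 Ω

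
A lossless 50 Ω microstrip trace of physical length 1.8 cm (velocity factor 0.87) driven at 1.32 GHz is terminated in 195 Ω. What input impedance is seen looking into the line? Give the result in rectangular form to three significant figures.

λ = v/f = 0.87·c / 1.32 GHz = 0.198 m
βl = 2π·l/λ = 2π × 0.091 = 32.8°
tan(βl) = tan(32.8°) = 0.644
Z_in = Z_0·(Z_L + jZ_0·tanβl)/(Z_0 + jZ_L·tanβl)
     = 50·(195 + j32.2)/(50 + j126)

Z_in ≈ 37.8 − j62.6 Ω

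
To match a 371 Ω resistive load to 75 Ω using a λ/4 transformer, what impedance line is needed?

Z_qwt ≈ 167 Ω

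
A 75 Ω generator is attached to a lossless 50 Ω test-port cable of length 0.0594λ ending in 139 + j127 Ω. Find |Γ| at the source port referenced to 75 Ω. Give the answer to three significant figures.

|Γ| ≈ 0.572

βl = 2π × 0.0594 = 21.4°
tan(βl) = 0.392
Z_in = Z_0·(Z_L + jZ_0·tanβl)/(Z_0 + jZ_L·tanβl) = 135 − j127 Ω
Γ_s = (Z_in − Z_s)/(Z_in + Z_s) = (60.3 − j127)/(210 − j127), |Γ_s| = 0.572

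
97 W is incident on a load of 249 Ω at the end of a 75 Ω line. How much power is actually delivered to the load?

Γ = (249 − 75)/(249 + 75) = 0.537
|Γ|² = 0.288
P_refl = |Γ|²·P_inc = 28 W, P_del = (1 − |Γ|²)·P_inc = 69 W

P_delivered ≈ 69 W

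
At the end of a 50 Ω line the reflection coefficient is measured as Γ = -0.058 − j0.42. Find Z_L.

Z_L ≈ 31.7 − j32.4 Ω

Z_L = Z_0·(1 + Γ)/(1 − Γ) = 50·(0.942 − j0.42)/(1.06 + j0.42)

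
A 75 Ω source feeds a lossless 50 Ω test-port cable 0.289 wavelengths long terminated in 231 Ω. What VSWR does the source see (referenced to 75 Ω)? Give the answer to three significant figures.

βl = 2π × 0.289 = 104°
tan(βl) = -4
Z_in = Z_0·(Z_L + jZ_0·tanβl)/(Z_0 + jZ_L·tanβl) = 11.5 + j11.9 Ω
Γ_s = (Z_in − Z_s)/(Z_in + Z_s) = (-63.5 + j11.9)/(86.5 + j11.9), |Γ_s| = 0.741
VSWR = (1 + |Γ_s|)/(1 − |Γ_s|)

VSWR ≈ 6.71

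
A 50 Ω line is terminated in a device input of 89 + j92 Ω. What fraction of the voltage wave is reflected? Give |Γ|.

Γ = (Z_L − Z_0)/(Z_L + Z_0) = (39 + j92)/(139 + j92)
|Γ| = 99.9/167

|Γ| ≈ 0.599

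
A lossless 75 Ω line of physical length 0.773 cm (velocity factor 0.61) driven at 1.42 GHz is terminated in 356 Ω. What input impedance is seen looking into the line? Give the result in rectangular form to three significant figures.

λ = v/f = 0.61·c / 1.42 GHz = 0.129 m
βl = 2π·l/λ = 2π × 0.06 = 21.6°
tan(βl) = tan(21.6°) = 0.396
Z_in = Z_0·(Z_L + jZ_0·tanβl)/(Z_0 + jZ_L·tanβl)
     = 75·(356 + j29.7)/(75 + j141)

Z_in ≈ 90.9 − j141 Ω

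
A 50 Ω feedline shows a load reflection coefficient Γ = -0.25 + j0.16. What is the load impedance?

Z_L = Z_0·(1 + Γ)/(1 − Γ) = 50·(0.75 + j0.16)/(1.25 − j0.16)

Z_L ≈ 28.7 + j10.1 Ω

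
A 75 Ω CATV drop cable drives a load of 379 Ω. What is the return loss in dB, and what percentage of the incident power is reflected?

RL ≈ 3.48 dB; 44.8% of incident power reflected

Γ = (379 − 75)/(379 + 75) = 0.67
RL = −20·log₁₀(0.67) = 3.48 dB
P_refl/P_inc = |Γ|² = 0.448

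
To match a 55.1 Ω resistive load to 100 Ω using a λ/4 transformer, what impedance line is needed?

Z_qwt ≈ 74.2 Ω

Z_qwt = √(Z_0·R_L) = √(100 × 55.1) = √5510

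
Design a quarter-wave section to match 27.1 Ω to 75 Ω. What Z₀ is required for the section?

Z_qwt = √(Z_0·R_L) = √(75 × 27.1) = √2032

Z_qwt ≈ 45.1 Ω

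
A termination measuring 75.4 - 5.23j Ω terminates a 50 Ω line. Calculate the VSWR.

VSWR ≈ 1.52

Γ = (Z_L − Z_0)/(Z_L + Z_0) = (25.4 − j5.23)/(125.4 − j5.23)
|Γ| = 25.9/126 = 0.207
VSWR = (1 + |Γ|)/(1 − |Γ|) = 1.21/0.793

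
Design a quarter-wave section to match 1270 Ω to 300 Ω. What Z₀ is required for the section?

Z_qwt ≈ 617 Ω

Z_qwt = √(Z_0·R_L) = √(300 × 1270) = √381000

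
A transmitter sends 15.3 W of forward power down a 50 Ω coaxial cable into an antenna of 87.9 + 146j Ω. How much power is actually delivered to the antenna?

P_delivered ≈ 6.67 W

|Γ| = |(37.9 + j146)/(137.9 + j146)| = 0.751
|Γ|² = 0.564
P_refl = |Γ|²·P_inc = 8.63 W, P_del = (1 − |Γ|²)·P_inc = 6.67 W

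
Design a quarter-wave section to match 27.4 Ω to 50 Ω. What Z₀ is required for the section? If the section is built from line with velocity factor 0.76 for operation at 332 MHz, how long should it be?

Z_qwt = √(Z_0·R_L) = √(50 × 27.4) = √1370
λ = 0.76·c/f = 0.687 m, so l = λ/4 = 0.172 m

Z_qwt ≈ 37 Ω; length ≈ 17.2 cm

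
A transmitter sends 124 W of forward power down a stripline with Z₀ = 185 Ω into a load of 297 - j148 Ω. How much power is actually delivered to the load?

P_delivered ≈ 107 W

|Γ| = |(112 − j148)/(482 − j148)| = 0.368
|Γ|² = 0.136
P_refl = |Γ|²·P_inc = 16.8 W, P_del = (1 − |Γ|²)·P_inc = 107 W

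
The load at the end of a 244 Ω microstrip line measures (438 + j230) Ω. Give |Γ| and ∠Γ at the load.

Γ = (Z_L − Z_0)/(Z_L + Z_0) = (194 + j230)/(682 + j230)
|Γ| = 301/720 = 0.418

Γ ≈ 0.418 ∠ 31.2°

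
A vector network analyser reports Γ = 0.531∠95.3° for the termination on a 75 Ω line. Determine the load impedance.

Z_L ≈ 39 + j57.5 Ω

Z_L = Z_0·(1 + Γ)/(1 − Γ) = 75·(0.951 + j0.529)/(1.05 − j0.529)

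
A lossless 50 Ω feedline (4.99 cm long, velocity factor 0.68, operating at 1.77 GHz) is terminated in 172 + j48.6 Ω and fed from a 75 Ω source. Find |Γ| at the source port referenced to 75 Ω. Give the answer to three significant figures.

|Γ| ≈ 0.53

λ = v/f = 0.68·c / 1.77 GHz = 0.115 m
βl = 2π·l/λ = 2π × 0.433 = 156°
tan(βl) = -0.448
Z_in = Z_0·(Z_L + jZ_0·tanβl)/(Z_0 + jZ_L·tanβl) = 46.6 + j68.2 Ω
Γ_s = (Z_in − Z_s)/(Z_in + Z_s) = (-28.4 + j68.2)/(122 + j68.2), |Γ_s| = 0.53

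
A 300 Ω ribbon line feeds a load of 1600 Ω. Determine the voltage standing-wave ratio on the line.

VSWR ≈ 5.33

For a purely resistive load, VSWR = R_L/Z_0 or Z_0/R_L (whichever > 1) = 1600/300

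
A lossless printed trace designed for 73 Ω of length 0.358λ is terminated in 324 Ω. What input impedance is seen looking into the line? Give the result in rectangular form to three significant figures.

Z_in ≈ 26.3 + j54.1 Ω

βl = 2π × 0.358 = 129°
tan(βl) = tan(129°) = -1.24
Z_in = Z_0·(Z_L + jZ_0·tanβl)/(Z_0 + jZ_L·tanβl)
     = 73·(324 − j90.5)/(73 − j402)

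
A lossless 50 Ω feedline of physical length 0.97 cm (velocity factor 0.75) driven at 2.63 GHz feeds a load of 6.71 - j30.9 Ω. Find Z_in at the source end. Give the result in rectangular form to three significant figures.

λ = v/f = 0.75·c / 2.63 GHz = 0.0856 m
βl = 2π·l/λ = 2π × 0.113 = 40.8°
tan(βl) = tan(40.8°) = 0.864
Z_in = Z_0·(Z_L + jZ_0·tanβl)/(Z_0 + jZ_L·tanβl)
     = 50·(6.71 + j12.3)/(76.7 + j5.8)

Z_in ≈ 4.95 + j7.64 Ω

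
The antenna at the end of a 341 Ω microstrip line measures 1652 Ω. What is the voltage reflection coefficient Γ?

Γ = 0.658

Γ = (Z_L − Z_0)/(Z_L + Z_0) = (1652 − 341)/(1652 + 341) = 1311/1993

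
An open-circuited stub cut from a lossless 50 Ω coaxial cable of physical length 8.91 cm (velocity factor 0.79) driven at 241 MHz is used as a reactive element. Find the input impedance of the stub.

λ = v/f = 0.79·c / 241 MHz = 0.983 m
βl = 2π·l/λ = 2π × 0.0906 = 32.6°
tan(βl) = 0.64
For an open-circuited stub, Z_in = −jZ_0·cot(βl) = −jZ_0/tan(βl)

Z_in ≈ −j78.1 Ω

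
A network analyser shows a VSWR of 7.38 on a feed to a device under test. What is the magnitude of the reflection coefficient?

|Γ| ≈ 0.761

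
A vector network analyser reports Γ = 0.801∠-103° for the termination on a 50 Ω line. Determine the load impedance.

Z_L = Z_0·(1 + Γ)/(1 − Γ) = 50·(0.82 − j0.78)/(1.18 + j0.78)

Z_L ≈ 8.95 − j39 Ω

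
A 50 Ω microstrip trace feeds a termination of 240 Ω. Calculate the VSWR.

Γ = (240 − 50)/(240 + 50) = 0.655
VSWR = (1 + 0.655)/(1 − 0.655)

VSWR ≈ 4.8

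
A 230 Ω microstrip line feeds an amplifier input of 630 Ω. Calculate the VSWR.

For a purely resistive load, VSWR = R_L/Z_0 or Z_0/R_L (whichever > 1) = 630/230

VSWR ≈ 2.74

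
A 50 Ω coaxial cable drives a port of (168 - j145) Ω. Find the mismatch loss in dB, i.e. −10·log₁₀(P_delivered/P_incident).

Γ = (118 − j145)/(218 − j145), |Γ| = 0.714
|Γ|² = 0.51, so P_del/P_inc = 1 − |Γ|² = 0.49
ML = −10·log₁₀(1 − |Γ|²)

mismatch loss ≈ 3.1 dB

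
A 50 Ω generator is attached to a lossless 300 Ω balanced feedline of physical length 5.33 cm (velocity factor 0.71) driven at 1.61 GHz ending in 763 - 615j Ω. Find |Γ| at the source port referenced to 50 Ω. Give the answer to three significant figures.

λ = v/f = 0.71·c / 1.61 GHz = 0.132 m
βl = 2π·l/λ = 2π × 0.403 = 145°
tan(βl) = -0.699
Z_in = Z_0·(Z_L + jZ_0·tanβl)/(Z_0 + jZ_L·tanβl) = 339 + j512 Ω
Γ_s = (Z_in − Z_s)/(Z_in + Z_s) = (289 + j512)/(389 + j512), |Γ_s| = 0.914

|Γ| ≈ 0.914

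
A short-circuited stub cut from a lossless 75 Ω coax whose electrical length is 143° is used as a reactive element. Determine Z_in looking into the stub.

tan(βl) = -0.754
For a short-circuited stub, Z_in = jZ_0·tan(βl)

Z_in ≈ −j56.5 Ω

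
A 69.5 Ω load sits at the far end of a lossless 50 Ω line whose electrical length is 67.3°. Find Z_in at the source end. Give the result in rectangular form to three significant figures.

Z_in ≈ 38.8 − j9.25 Ω

tan(βl) = tan(67.3°) = 2.39
Z_in = Z_0·(Z_L + jZ_0·tanβl)/(Z_0 + jZ_L·tanβl)
     = 50·(69.5 + j120)/(50 + j166)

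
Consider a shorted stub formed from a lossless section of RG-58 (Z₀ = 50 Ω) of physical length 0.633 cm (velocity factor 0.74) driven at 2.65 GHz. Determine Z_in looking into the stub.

Z_in ≈ +j25.7 Ω

λ = v/f = 0.74·c / 2.65 GHz = 0.0838 m
βl = 2π·l/λ = 2π × 0.0756 = 27.2°
tan(βl) = 0.514
For a shorted stub, Z_in = jZ_0·tan(βl)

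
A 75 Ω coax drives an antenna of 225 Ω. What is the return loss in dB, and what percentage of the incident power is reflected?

RL ≈ 6.02 dB; 25% of incident power reflected

Γ = (225 − 75)/(225 + 75) = 0.5
RL = −20·log₁₀(0.5) = 6.02 dB
P_refl/P_inc = |Γ|² = 0.25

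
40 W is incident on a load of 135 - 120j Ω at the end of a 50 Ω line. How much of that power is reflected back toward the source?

|Γ| = |(85 − j120)/(185 − j120)| = 0.667
|Γ|² = 0.445
P_refl = |Γ|²·P_inc = 17.8 W, P_del = (1 − |Γ|²)·P_inc = 22.2 W

P_reflected ≈ 17.8 W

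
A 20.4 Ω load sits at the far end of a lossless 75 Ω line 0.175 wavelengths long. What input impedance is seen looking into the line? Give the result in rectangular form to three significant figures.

βl = 2π × 0.175 = 63°
tan(βl) = tan(63°) = 1.96
Z_in = Z_0·(Z_L + jZ_0·tanβl)/(Z_0 + jZ_L·tanβl)
     = 75·(20.4 + j147)/(75 + j40)

Z_in ≈ 77 + j106 Ω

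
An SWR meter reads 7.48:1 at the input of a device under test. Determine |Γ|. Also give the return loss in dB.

|Γ| = (S − 1)/(S + 1) = (7.48 − 1)/(7.48 + 1) = 6.48/8.48
RL = −20·log₁₀|Γ| = −20·log₁₀(0.764)

|Γ| ≈ 0.764; return loss ≈ 2.34 dB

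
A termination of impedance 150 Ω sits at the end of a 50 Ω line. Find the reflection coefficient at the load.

Γ = (Z_L − Z_0)/(Z_L + Z_0) = (150 − 50)/(150 + 50) = 100/200

Γ = 0.5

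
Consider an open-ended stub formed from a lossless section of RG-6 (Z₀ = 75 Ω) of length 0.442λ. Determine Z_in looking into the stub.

Z_in ≈ +j197 Ω

βl = 2π × 0.442 = 159°
tan(βl) = -0.381
For an open-ended stub, Z_in = −jZ_0·cot(βl) = −jZ_0/tan(βl)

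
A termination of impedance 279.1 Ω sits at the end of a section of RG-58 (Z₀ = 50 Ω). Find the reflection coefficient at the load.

Γ = 0.696

Γ = (Z_L − Z_0)/(Z_L + Z_0) = (279.1 − 50)/(279.1 + 50) = 229.1/329.1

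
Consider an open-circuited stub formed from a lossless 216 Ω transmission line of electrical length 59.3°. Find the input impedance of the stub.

tan(βl) = 1.68
For an open-circuited stub, Z_in = −jZ_0·cot(βl) = −jZ_0/tan(βl)

Z_in ≈ −j128 Ω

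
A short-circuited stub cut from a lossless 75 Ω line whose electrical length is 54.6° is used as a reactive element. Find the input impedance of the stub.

tan(βl) = 1.41
For a short-circuited stub, Z_in = jZ_0·tan(βl)

Z_in ≈ +j106 Ω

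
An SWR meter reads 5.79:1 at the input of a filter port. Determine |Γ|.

|Γ| ≈ 0.705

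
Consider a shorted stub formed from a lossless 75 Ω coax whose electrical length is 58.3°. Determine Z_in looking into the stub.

Z_in ≈ +j121 Ω

tan(βl) = 1.62
For a shorted stub, Z_in = jZ_0·tan(βl)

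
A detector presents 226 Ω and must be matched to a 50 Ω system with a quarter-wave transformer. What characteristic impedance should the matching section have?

Z_qwt = √(Z_0·R_L) = √(50 × 226) = √11300

Z_qwt ≈ 106 Ω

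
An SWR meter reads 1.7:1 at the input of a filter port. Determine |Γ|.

|Γ| ≈ 0.259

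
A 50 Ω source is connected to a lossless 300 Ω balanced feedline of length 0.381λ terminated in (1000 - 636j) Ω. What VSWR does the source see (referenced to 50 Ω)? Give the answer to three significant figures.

βl = 2π × 0.381 = 137°
tan(βl) = -0.927
Z_in = Z_0·(Z_L + jZ_0·tanβl)/(Z_0 + jZ_L·tanβl) = 177 + j379 Ω
Γ_s = (Z_in − Z_s)/(Z_in + Z_s) = (127 + j379)/(227 + j379), |Γ_s| = 0.905
VSWR = (1 + |Γ_s|)/(1 − |Γ_s|)

VSWR ≈ 20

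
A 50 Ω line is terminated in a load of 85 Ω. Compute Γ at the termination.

Γ = (Z_L − Z_0)/(Z_L + Z_0) = (85 − 50)/(85 + 50) = 35/135

Γ = 0.259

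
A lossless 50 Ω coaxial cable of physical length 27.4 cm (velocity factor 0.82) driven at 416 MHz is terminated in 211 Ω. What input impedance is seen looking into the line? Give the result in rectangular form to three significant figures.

λ = v/f = 0.82·c / 416 MHz = 0.591 m
βl = 2π·l/λ = 2π × 0.463 = 167°
tan(βl) = tan(167°) = -0.234
Z_in = Z_0·(Z_L + jZ_0·tanβl)/(Z_0 + jZ_L·tanβl)
     = 50·(211 − j11.7)/(50 − j49.5)

Z_in ≈ 112 + j99.6 Ω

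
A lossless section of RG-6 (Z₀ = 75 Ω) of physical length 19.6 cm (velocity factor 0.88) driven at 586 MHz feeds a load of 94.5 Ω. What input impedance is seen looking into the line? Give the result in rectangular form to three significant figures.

Z_in ≈ 86.5 + j14.7 Ω

λ = v/f = 0.88·c / 586 MHz = 0.451 m
βl = 2π·l/λ = 2π × 0.435 = 157°
tan(βl) = tan(157°) = -0.432
Z_in = Z_0·(Z_L + jZ_0·tanβl)/(Z_0 + jZ_L·tanβl)
     = 75·(94.5 − j32.4)/(75 − j40.9)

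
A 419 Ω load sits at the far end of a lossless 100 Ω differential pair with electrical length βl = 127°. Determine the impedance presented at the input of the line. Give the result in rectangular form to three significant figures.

tan(βl) = tan(127°) = -1.33
Z_in = Z_0·(Z_L + jZ_0·tanβl)/(Z_0 + jZ_L·tanβl)
     = 100·(419 − j133)/(100 − j556)

Z_in ≈ 36.2 + j68.8 Ω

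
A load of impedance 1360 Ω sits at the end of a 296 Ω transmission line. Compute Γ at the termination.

Γ = 0.643

Γ = (Z_L − Z_0)/(Z_L + Z_0) = (1360 − 296)/(1360 + 296) = 1064/1656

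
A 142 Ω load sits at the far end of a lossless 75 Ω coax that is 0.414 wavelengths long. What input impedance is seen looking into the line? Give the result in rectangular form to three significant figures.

Z_in ≈ 84.3 + j50.8 Ω

βl = 2π × 0.414 = 149°
tan(βl) = tan(149°) = -0.6
Z_in = Z_0·(Z_L + jZ_0·tanβl)/(Z_0 + jZ_L·tanβl)
     = 75·(142 − j45)/(75 − j85.2)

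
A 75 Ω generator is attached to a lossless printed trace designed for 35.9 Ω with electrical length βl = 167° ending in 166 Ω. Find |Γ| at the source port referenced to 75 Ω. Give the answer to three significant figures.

|Γ| ≈ 0.452

tan(βl) = -0.231
Z_in = Z_0·(Z_L + jZ_0·tanβl)/(Z_0 + jZ_L·tanβl) = 81.7 + j78.9 Ω
Γ_s = (Z_in − Z_s)/(Z_in + Z_s) = (6.72 + j78.9)/(157 + j78.9), |Γ_s| = 0.452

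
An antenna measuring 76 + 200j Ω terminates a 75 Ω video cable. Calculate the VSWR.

VSWR ≈ 8.91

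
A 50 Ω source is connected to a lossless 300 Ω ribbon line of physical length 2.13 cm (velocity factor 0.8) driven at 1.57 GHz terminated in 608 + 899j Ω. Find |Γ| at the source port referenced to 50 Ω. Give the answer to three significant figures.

λ = v/f = 0.8·c / 1.57 GHz = 0.153 m
βl = 2π·l/λ = 2π × 0.139 = 50.2°
tan(βl) = 1.2
Z_in = Z_0·(Z_L + jZ_0·tanβl)/(Z_0 + jZ_L·tanβl) = 117 − j376 Ω
Γ_s = (Z_in − Z_s)/(Z_in + Z_s) = (67.4 − j376)/(167 − j376), |Γ_s| = 0.928

|Γ| ≈ 0.928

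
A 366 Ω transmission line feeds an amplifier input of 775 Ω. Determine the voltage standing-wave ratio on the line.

VSWR ≈ 2.12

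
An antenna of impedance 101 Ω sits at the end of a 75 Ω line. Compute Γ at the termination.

Γ = (Z_L − Z_0)/(Z_L + Z_0) = (101 − 75)/(101 + 75) = 26/176

Γ = 0.148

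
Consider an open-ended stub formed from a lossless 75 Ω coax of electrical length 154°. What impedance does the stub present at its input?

Z_in ≈ +j154 Ω

tan(βl) = -0.488
For an open-ended stub, Z_in = −jZ_0·cot(βl) = −jZ_0/tan(βl)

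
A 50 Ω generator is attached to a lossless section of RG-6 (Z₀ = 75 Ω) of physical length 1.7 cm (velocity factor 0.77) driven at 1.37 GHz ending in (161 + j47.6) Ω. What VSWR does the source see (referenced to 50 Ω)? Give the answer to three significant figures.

VSWR ≈ 3.19

λ = v/f = 0.77·c / 1.37 GHz = 0.169 m
βl = 2π·l/λ = 2π × 0.101 = 36.3°
tan(βl) = 0.734
Z_in = Z_0·(Z_L + jZ_0·tanβl)/(Z_0 + jZ_L·tanβl) = 89.4 − j71.8 Ω
Γ_s = (Z_in − Z_s)/(Z_in + Z_s) = (39.4 − j71.8)/(139 − j71.8), |Γ_s| = 0.522
VSWR = (1 + |Γ_s|)/(1 − |Γ_s|)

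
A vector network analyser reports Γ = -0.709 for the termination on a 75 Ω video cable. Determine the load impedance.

Z_L ≈ 12.8 Ω

Z_L = Z_0·(1 + Γ)/(1 − Γ) = 75·(0.291)/(1.71)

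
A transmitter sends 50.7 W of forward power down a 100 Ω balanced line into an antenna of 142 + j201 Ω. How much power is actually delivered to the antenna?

|Γ| = |(42 + j201)/(242 + j201)| = 0.653
|Γ|² = 0.426
P_refl = |Γ|²·P_inc = 21.6 W, P_del = (1 − |Γ|²)·P_inc = 29.1 W

P_delivered ≈ 29.1 W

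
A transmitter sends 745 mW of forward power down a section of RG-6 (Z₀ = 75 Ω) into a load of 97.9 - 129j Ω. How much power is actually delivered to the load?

|Γ| = |(22.9 − j129)/(172.9 − j129)| = 0.607
|Γ|² = 0.369
P_refl = |Γ|²·P_inc = 275 mW, P_del = (1 − |Γ|²)·P_inc = 470 mW

P_delivered ≈ 470 mW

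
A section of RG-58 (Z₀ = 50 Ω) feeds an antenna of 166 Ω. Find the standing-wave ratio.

VSWR ≈ 3.32

Γ = (166 − 50)/(166 + 50) = 0.537
VSWR = (1 + 0.537)/(1 − 0.537)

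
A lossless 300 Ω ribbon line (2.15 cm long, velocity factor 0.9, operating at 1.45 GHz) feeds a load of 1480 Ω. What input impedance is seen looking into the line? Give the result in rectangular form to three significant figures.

Z_in ≈ 131 − j308 Ω

λ = v/f = 0.9·c / 1.45 GHz = 0.186 m
βl = 2π·l/λ = 2π × 0.115 = 41.6°
tan(βl) = tan(41.6°) = 0.887
Z_in = Z_0·(Z_L + jZ_0·tanβl)/(Z_0 + jZ_L·tanβl)
     = 300·(1480 + j266)/(300 + j1310)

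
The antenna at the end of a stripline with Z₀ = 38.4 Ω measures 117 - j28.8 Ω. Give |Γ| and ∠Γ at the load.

Γ ≈ 0.53 ∠ -9.62°

Γ = (Z_L − Z_0)/(Z_L + Z_0) = (78.6 − j28.8)/(155.4 − j28.8)
|Γ| = 83.7/158 = 0.53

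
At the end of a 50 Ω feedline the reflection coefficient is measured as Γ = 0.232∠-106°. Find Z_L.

Z_L ≈ 40 − j18.9 Ω

Z_L = Z_0·(1 + Γ)/(1 − Γ) = 50·(0.936 − j0.223)/(1.06 + j0.223)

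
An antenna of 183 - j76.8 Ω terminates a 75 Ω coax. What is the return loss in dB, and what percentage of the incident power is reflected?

RL ≈ 6.16 dB; 24.2% of incident power reflected

Γ = (108 − j76.8)/(258 − j76.8), |Γ| = 0.492
RL = −20·log₁₀(0.492) = 6.16 dB
P_refl/P_inc = |Γ|² = 0.242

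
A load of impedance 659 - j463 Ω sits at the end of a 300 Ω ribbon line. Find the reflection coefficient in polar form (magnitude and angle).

Γ ≈ 0.55 ∠ -26.4°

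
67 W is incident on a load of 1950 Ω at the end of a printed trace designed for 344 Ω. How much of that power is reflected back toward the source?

Γ = (1950 − 344)/(1950 + 344) = 0.7
|Γ|² = 0.49
P_refl = |Γ|²·P_inc = 32.8 W, P_del = (1 − |Γ|²)·P_inc = 34.2 W

P_reflected ≈ 32.8 W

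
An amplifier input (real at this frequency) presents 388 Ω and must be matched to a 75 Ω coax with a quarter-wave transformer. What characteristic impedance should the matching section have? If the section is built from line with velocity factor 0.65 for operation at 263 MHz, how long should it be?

Z_qwt ≈ 171 Ω; length ≈ 18.5 cm

Z_qwt = √(Z_0·R_L) = √(75 × 388) = √29100
λ = 0.65·c/f = 0.741 m, so l = λ/4 = 0.185 m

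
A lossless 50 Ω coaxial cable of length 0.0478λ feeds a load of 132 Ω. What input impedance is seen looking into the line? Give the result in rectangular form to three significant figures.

Z_in ≈ 86.7 − j55.4 Ω

βl = 2π × 0.0478 = 17.2°
tan(βl) = tan(17.2°) = 0.31
Z_in = Z_0·(Z_L + jZ_0·tanβl)/(Z_0 + jZ_L·tanβl)
     = 50·(132 + j15.5)/(50 + j40.9)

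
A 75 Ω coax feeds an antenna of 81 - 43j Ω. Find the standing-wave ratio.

VSWR ≈ 1.73

Γ = (Z_L − Z_0)/(Z_L + Z_0) = (6 − j43)/(156 − j43)
|Γ| = 43.4/162 = 0.268
VSWR = (1 + |Γ|)/(1 − |Γ|) = 1.27/0.732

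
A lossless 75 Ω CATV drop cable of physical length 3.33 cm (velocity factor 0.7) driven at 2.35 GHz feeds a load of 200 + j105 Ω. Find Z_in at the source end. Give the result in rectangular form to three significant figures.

Z_in ≈ 30.5 + j45.7 Ω

λ = v/f = 0.7·c / 2.35 GHz = 0.0894 m
βl = 2π·l/λ = 2π × 0.373 = 134°
tan(βl) = tan(134°) = -1.03
Z_in = Z_0·(Z_L + jZ_0·tanβl)/(Z_0 + jZ_L·tanβl)
     = 75·(200 + j27.7)/(183 − j206)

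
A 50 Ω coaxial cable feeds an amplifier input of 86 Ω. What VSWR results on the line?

Γ = (86 − 50)/(86 + 50) = 0.265
VSWR = (1 + 0.265)/(1 − 0.265)

VSWR ≈ 1.72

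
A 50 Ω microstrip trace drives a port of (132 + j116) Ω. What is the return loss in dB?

RL ≈ 3.63 dB

Γ = (82 + j116)/(182 + j116), |Γ| = 0.658
RL = −20·log₁₀|Γ| = −20·log₁₀(0.658)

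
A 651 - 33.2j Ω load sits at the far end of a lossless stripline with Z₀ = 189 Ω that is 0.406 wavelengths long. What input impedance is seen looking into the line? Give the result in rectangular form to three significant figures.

Z_in ≈ 154 + j223 Ω

βl = 2π × 0.406 = 146°
tan(βl) = tan(146°) = -0.67
Z_in = Z_0·(Z_L + jZ_0·tanβl)/(Z_0 + jZ_L·tanβl)
     = 189·(651 − j160)/(167 − j436)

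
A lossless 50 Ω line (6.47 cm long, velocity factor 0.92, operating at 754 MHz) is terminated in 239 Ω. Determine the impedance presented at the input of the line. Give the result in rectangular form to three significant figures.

λ = v/f = 0.92·c / 754 MHz = 0.366 m
βl = 2π·l/λ = 2π × 0.177 = 63.6°
tan(βl) = tan(63.6°) = 2.02
Z_in = Z_0·(Z_L + jZ_0·tanβl)/(Z_0 + jZ_L·tanβl)
     = 50·(239 + j101)/(50 + j482)

Z_in ≈ 12.9 − j23.4 Ω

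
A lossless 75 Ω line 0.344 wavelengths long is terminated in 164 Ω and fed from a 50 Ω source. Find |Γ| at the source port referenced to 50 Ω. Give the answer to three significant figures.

|Γ| ≈ 0.359

βl = 2π × 0.344 = 124°
tan(βl) = -1.49
Z_in = Z_0·(Z_L + jZ_0·tanβl)/(Z_0 + jZ_L·tanβl) = 45.4 + j36.4 Ω
Γ_s = (Z_in − Z_s)/(Z_in + Z_s) = (-4.56 + j36.4)/(95.4 + j36.4), |Γ_s| = 0.359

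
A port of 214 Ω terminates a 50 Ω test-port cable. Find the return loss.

RL ≈ 4.14 dB

Γ = (214 − 50)/(214 + 50) = 0.621
RL = −20·log₁₀|Γ| = −20·log₁₀(0.621)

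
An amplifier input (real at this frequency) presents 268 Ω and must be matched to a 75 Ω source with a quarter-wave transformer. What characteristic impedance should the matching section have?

Z_qwt ≈ 142 Ω

Z_qwt = √(Z_0·R_L) = √(75 × 268) = √20100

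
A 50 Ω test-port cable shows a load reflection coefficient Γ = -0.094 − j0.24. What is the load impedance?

Z_L ≈ 37.2 − j19.1 Ω

Z_L = Z_0·(1 + Γ)/(1 − Γ) = 50·(0.906 − j0.24)/(1.09 + j0.24)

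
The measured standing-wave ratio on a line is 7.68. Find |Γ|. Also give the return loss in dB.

|Γ| = (S − 1)/(S + 1) = (7.68 − 1)/(7.68 + 1) = 6.68/8.68
RL = −20·log₁₀|Γ| = −20·log₁₀(0.77)

|Γ| ≈ 0.77; return loss ≈ 2.27 dB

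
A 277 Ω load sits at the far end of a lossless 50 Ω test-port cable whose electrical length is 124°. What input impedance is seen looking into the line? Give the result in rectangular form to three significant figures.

Z_in ≈ 12.9 + j32.1 Ω

tan(βl) = tan(124°) = -1.48
Z_in = Z_0·(Z_L + jZ_0·tanβl)/(Z_0 + jZ_L·tanβl)
     = 50·(277 − j74.1)/(50 − j411)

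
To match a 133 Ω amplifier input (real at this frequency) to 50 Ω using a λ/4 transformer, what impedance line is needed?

Z_qwt = √(Z_0·R_L) = √(50 × 133) = √6650

Z_qwt ≈ 81.5 Ω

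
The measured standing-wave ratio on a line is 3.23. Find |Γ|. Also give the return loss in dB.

|Γ| = (S − 1)/(S + 1) = (3.23 − 1)/(3.23 + 1) = 2.23/4.23
RL = −20·log₁₀|Γ| = −20·log₁₀(0.527)

|Γ| ≈ 0.527; return loss ≈ 5.56 dB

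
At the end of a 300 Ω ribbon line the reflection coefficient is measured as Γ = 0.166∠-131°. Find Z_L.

Z_L ≈ 234 − j60.4 Ω

Z_L = Z_0·(1 + Γ)/(1 − Γ) = 300·(0.891 − j0.125)/(1.11 + j0.125)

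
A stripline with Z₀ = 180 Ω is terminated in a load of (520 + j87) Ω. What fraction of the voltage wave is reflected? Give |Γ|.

|Γ| ≈ 0.498

Γ = (Z_L − Z_0)/(Z_L + Z_0) = (340 + j87)/(700 + j87)
|Γ| = 351/705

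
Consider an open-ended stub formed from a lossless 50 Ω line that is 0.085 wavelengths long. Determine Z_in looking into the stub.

Z_in ≈ −j84.5 Ω

βl = 2π × 0.085 = 30.6°
tan(βl) = 0.591
For an open-ended stub, Z_in = −jZ_0·cot(βl) = −jZ_0/tan(βl)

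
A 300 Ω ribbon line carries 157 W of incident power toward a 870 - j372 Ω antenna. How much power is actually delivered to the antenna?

|Γ| = |(570 − j372)/(1170 − j372)| = 0.554
|Γ|² = 0.307
P_refl = |Γ|²·P_inc = 48.3 W, P_del = (1 − |Γ|²)·P_inc = 109 W

P_delivered ≈ 109 W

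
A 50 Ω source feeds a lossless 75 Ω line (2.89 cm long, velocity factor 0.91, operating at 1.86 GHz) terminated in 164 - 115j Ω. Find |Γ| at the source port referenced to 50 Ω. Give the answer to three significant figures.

λ = v/f = 0.91·c / 1.86 GHz = 0.147 m
βl = 2π·l/λ = 2π × 0.197 = 70.9°
tan(βl) = 2.89
Z_in = Z_0·(Z_L + jZ_0·tanβl)/(Z_0 + jZ_L·tanβl) = 22.1 − j7 Ω
Γ_s = (Z_in − Z_s)/(Z_in + Z_s) = (-27.9 − j7)/(72.1 − j7), |Γ_s| = 0.397

|Γ| ≈ 0.397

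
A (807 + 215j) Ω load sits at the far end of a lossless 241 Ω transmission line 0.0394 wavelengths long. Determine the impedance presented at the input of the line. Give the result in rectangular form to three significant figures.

βl = 2π × 0.0394 = 14.2°
tan(βl) = tan(14.2°) = 0.253
Z_in = Z_0·(Z_L + jZ_0·tanβl)/(Z_0 + jZ_L·tanβl)
     = 241·(807 + j276)/(187 + j204)

Z_in ≈ 652 − j357 Ω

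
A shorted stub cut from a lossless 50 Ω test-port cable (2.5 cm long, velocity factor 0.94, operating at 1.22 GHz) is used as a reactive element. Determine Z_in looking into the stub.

Z_in ≈ +j40.4 Ω

λ = v/f = 0.94·c / 1.22 GHz = 0.231 m
βl = 2π·l/λ = 2π × 0.108 = 38.9°
tan(βl) = 0.808
For a shorted stub, Z_in = jZ_0·tan(βl)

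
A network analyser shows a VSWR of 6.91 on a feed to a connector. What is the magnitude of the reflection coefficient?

|Γ| ≈ 0.747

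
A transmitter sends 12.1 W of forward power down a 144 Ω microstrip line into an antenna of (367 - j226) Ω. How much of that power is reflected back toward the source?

|Γ| = |(223 − j226)/(511 − j226)| = 0.568
|Γ|² = 0.323
P_refl = |Γ|²·P_inc = 3.91 W, P_del = (1 − |Γ|²)·P_inc = 8.19 W

P_reflected ≈ 3.91 W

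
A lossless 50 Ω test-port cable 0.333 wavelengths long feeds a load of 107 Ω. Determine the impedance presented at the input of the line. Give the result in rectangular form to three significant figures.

βl = 2π × 0.333 = 120°
tan(βl) = tan(120°) = -1.74
Z_in = Z_0·(Z_L + jZ_0·tanβl)/(Z_0 + jZ_L·tanβl)
     = 50·(107 − j87)/(50 − j186)

Z_in ≈ 29 + j20.9 Ω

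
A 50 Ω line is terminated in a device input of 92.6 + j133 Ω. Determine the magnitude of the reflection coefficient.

Γ = (Z_L − Z_0)/(Z_L + Z_0) = (42.6 + j133)/(142.6 + j133)
|Γ| = 140/195

|Γ| ≈ 0.716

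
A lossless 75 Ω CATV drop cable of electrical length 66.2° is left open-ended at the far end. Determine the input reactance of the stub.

tan(βl) = 2.27
For an open-ended stub, Z_in = −jZ_0·cot(βl) = −jZ_0/tan(βl)

X_in ≈ -33.1 Ω (capacitive)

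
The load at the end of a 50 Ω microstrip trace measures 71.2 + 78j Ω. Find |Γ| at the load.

Γ = (Z_L − Z_0)/(Z_L + Z_0) = (21.2 + j78)/(121.2 + j78)
|Γ| = 80.8/144

|Γ| ≈ 0.561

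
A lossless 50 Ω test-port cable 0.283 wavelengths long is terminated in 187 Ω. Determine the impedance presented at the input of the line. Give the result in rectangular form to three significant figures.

βl = 2π × 0.283 = 102°
tan(βl) = tan(102°) = -4.75
Z_in = Z_0·(Z_L + jZ_0·tanβl)/(Z_0 + jZ_L·tanβl)
     = 50·(187 − j238)/(50 − j889)

Z_in ≈ 13.9 + j9.74 Ω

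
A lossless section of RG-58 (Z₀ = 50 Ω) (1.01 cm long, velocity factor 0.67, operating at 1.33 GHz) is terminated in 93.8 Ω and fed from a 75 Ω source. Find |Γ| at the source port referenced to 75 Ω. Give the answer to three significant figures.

|Γ| ≈ 0.236

λ = v/f = 0.67·c / 1.33 GHz = 0.151 m
βl = 2π·l/λ = 2π × 0.0668 = 24.1°
tan(βl) = 0.446
Z_in = Z_0·(Z_L + jZ_0·tanβl)/(Z_0 + jZ_L·tanβl) = 66.1 − j33.1 Ω
Γ_s = (Z_in − Z_s)/(Z_in + Z_s) = (-8.88 − j33.1)/(141 − j33.1), |Γ_s| = 0.236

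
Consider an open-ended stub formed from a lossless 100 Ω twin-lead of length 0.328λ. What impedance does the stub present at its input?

Z_in ≈ +j53.4 Ω

βl = 2π × 0.328 = 118°
tan(βl) = -1.87
For an open-ended stub, Z_in = −jZ_0·cot(βl) = −jZ_0/tan(βl)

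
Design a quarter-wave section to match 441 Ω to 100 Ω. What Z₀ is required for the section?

Z_qwt = √(Z_0·R_L) = √(100 × 441) = √44100

Z_qwt ≈ 210 Ω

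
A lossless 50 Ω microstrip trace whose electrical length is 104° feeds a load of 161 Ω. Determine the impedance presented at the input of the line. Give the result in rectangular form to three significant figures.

tan(βl) = tan(104°) = -4.01
Z_in = Z_0·(Z_L + jZ_0·tanβl)/(Z_0 + jZ_L·tanβl)
     = 50·(161 − j201)/(50 − j646)

Z_in ≈ 16.4 + j11.2 Ω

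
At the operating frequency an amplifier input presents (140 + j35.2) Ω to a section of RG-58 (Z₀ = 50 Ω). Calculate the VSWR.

VSWR ≈ 3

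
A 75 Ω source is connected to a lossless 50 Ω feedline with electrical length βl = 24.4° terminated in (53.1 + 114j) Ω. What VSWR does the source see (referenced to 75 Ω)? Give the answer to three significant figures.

tan(βl) = 0.454
Z_in = Z_0·(Z_L + jZ_0·tanβl)/(Z_0 + jZ_L·tanβl) = 274 − j130 Ω
Γ_s = (Z_in − Z_s)/(Z_in + Z_s) = (199 − j130)/(349 − j130), |Γ_s| = 0.638
VSWR = (1 + |Γ_s|)/(1 − |Γ_s|)

VSWR ≈ 4.53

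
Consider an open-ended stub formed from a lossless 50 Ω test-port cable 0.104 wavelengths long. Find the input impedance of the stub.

Z_in ≈ −j65.3 Ω

βl = 2π × 0.104 = 37.4°
tan(βl) = 0.766
For an open-ended stub, Z_in = −jZ_0·cot(βl) = −jZ_0/tan(βl)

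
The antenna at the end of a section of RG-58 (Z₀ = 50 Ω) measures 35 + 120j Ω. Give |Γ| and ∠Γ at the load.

Γ ≈ 0.822 ∠ 42.4°

Γ = (Z_L − Z_0)/(Z_L + Z_0) = (-15 + j120)/(85 + j120)
|Γ| = 121/147 = 0.822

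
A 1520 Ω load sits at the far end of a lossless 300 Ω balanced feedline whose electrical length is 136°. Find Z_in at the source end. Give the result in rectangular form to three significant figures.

tan(βl) = tan(136°) = -0.966
Z_in = Z_0·(Z_L + jZ_0·tanβl)/(Z_0 + jZ_L·tanβl)
     = 300·(1520 − j290)/(300 − j1470)

Z_in ≈ 118 + j287 Ω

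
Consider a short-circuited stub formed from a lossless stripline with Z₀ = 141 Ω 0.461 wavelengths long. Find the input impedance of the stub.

Z_in ≈ −j35.3 Ω

βl = 2π × 0.461 = 166°
tan(βl) = -0.25
For a short-circuited stub, Z_in = jZ_0·tan(βl)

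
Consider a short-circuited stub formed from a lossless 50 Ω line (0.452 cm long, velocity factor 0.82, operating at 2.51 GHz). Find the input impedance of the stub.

λ = v/f = 0.82·c / 2.51 GHz = 0.098 m
βl = 2π·l/λ = 2π × 0.0461 = 16.6°
tan(βl) = 0.298
For a short-circuited stub, Z_in = jZ_0·tan(βl)

Z_in ≈ +j14.9 Ω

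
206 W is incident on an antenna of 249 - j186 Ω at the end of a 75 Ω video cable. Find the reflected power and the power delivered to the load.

P_reflected ≈ 95.7 W; P_delivered ≈ 110 W

|Γ| = |(174 − j186)/(324 − j186)| = 0.682
|Γ|² = 0.465
P_refl = |Γ|²·P_inc = 95.7 W, P_del = (1 − |Γ|²)·P_inc = 110 W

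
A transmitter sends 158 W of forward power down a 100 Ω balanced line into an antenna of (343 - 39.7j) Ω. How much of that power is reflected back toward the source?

P_reflected ≈ 48.4 W

|Γ| = |(243 − j39.7)/(443 − j39.7)| = 0.554
|Γ|² = 0.306
P_refl = |Γ|²·P_inc = 48.4 W, P_del = (1 − |Γ|²)·P_inc = 110 W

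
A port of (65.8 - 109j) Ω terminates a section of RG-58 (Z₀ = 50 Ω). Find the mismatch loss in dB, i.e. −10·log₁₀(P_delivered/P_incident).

Γ = (15.8 − j109)/(115.8 − j109), |Γ| = 0.693
|Γ|² = 0.48, so P_del/P_inc = 1 − |Γ|² = 0.52
ML = −10·log₁₀(1 − |Γ|²)

mismatch loss ≈ 2.84 dB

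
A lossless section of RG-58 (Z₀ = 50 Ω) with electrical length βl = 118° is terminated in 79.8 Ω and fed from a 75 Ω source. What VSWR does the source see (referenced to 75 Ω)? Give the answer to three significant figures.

tan(βl) = -1.88
Z_in = Z_0·(Z_L + jZ_0·tanβl)/(Z_0 + jZ_L·tanβl) = 36.2 + j14.5 Ω
Γ_s = (Z_in − Z_s)/(Z_in + Z_s) = (-38.8 + j14.5)/(111 + j14.5), |Γ_s| = 0.37
VSWR = (1 + |Γ_s|)/(1 − |Γ_s|)

VSWR ≈ 2.17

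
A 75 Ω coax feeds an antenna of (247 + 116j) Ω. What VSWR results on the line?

Γ = (Z_L − Z_0)/(Z_L + Z_0) = (172 + j116)/(322 + j116)
|Γ| = 207/342 = 0.606
VSWR = (1 + |Γ|)/(1 − |Γ|) = 1.61/0.394

VSWR ≈ 4.08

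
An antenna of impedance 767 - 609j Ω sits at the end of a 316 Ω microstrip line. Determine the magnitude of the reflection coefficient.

Γ = (Z_L − Z_0)/(Z_L + Z_0) = (451 − j609)/(1083 − j609)
|Γ| = 758/1240

|Γ| ≈ 0.61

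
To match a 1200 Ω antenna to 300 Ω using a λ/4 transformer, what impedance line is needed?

Z_qwt = √(Z_0·R_L) = √(300 × 1200) = √360000

Z_qwt ≈ 600 Ω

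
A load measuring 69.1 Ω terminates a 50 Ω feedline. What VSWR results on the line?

Γ = (69.1 − 50)/(69.1 + 50) = 0.16
VSWR = (1 + 0.16)/(1 − 0.16)

VSWR ≈ 1.38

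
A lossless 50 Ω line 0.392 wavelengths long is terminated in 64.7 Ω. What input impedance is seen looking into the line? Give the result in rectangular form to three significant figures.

βl = 2π × 0.392 = 141°
tan(βl) = tan(141°) = -0.806
Z_in = Z_0·(Z_L + jZ_0·tanβl)/(Z_0 + jZ_L·tanβl)
     = 50·(64.7 − j40.3)/(50 − j52.2)

Z_in ≈ 51.1 + j13 Ω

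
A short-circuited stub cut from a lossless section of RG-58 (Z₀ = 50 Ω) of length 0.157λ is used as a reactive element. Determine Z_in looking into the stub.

Z_in ≈ +j75.6 Ω

βl = 2π × 0.157 = 56.5°
tan(βl) = 1.51
For a short-circuited stub, Z_in = jZ_0·tan(βl)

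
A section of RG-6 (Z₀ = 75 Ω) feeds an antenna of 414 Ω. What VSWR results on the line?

For a purely resistive load, VSWR = R_L/Z_0 or Z_0/R_L (whichever > 1) = 414/75

VSWR ≈ 5.52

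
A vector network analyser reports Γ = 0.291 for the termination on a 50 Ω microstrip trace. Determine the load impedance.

Z_L = Z_0·(1 + Γ)/(1 − Γ) = 50·(1.29)/(0.709)

Z_L ≈ 91 Ω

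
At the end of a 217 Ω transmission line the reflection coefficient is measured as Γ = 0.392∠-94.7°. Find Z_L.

Z_L ≈ 151 − j139 Ω

Z_L = Z_0·(1 + Γ)/(1 − Γ) = 217·(0.968 − j0.391)/(1.03 + j0.391)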